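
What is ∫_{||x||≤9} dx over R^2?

V_2(9) = π^(2/2) · (9)^2 / Γ(2/2 + 1) = 81·π ≈ 254.469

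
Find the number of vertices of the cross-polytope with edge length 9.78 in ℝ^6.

Number of 0-faces = 2^(0+1) · C(6,0+1) = 2 · 6 = 12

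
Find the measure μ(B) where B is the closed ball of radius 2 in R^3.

V_3(2) = π^(3/2) · (2)^3 / Γ(3/2 + 1) = 32·π/3 ≈ 33.5103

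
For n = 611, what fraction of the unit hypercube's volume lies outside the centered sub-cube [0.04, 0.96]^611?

The inner cube has side 1-2·0.04 = 0.92 and volume (0.92)^611 ≈ 7.488e-23, so the shell holds 1 - 7.488e-23 of the volume.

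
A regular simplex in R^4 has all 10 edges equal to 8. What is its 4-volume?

V_4 = √(5) · 8^4 / (4! · 2^(4/2)) ≈ 95.4056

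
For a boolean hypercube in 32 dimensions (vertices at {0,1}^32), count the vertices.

Number of vertices = 2^32 = 4294967296.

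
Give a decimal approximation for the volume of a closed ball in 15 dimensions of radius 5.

V_15(5) = π^(15/2) · (5)^15 / Γ(15/2 + 1) = 312500000000·π^7/81081 ≈ 1.16407e+10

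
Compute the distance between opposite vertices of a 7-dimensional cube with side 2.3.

||(2.3,2.3,...,2.3)|| = √(7)·2.3 ≈ 6.08523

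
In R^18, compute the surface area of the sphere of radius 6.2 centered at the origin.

|∂B_18(6.2)| ≈ 4.37036e+13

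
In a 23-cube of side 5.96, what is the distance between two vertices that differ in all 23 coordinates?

Diagonal = √23 · 5.96 ≈ 28.5832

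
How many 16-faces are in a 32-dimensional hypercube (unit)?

f_16(32-cube) = (32 choose 16) · 2^16 = 39392404439040.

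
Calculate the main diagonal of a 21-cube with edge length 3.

The space diagonal of an n-cube of side s is s√n. Here 3·√21 ≈ 13.7477.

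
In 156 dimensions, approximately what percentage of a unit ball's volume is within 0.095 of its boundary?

1 - (1-0.095)^156 ≈ 0.9999998273 ≈ 99.999983%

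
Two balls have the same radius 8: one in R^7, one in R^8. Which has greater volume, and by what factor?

V_7(8) ≈ 9.90855e+06, V_8(8) ≈ 6.80939e+07. The 8-ball is larger by a factor of 6.872.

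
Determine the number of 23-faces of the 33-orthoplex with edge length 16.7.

f_23(33-orthoplex) = 2^24 · (33 choose 24) = 647048567193600.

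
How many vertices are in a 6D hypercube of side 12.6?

An n-cube has C(n,k)·2^(n-k) k-faces. Here C(6,0)·2^6 = 1·64 = 64.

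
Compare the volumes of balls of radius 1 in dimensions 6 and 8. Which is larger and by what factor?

V_6(1) ≈ 5.16771, V_8(1) ≈ 4.05871. The 6-ball is larger by a factor of 1.273.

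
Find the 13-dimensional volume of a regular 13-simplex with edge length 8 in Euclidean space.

Volume = 8^13 · √(14/2^13) / 13! ≈ 3.64971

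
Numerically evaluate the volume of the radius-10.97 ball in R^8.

Volume = π^{8/2}·(10.97)^8/Γ(5) ≈ 8.51219e+08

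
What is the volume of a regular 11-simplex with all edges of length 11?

V_11 = √(12) · 11^11 / (11! · 2^(11/2)) ≈ 547.129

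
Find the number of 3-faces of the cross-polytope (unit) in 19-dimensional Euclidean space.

Number of 3-faces = 2^(3+1) · C(19,3+1) = 16 · 3876 = 62016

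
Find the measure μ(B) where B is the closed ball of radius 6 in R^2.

V_2(6) = π^(2/2) · (6)^2 / Γ(2/2 + 1) = 36·π ≈ 113.097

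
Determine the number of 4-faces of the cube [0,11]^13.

Choose 4 of 13 axes to span the face (C(13,4) = 715 ways), then fix each of the remaining 9 coordinates at one of its two extreme values (2^9 = 512 ways): 715·512 = 366080.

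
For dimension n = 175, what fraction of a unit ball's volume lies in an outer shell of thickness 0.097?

1 - (1-0.097)^175 ≈ 0.9999999824 ≈ 99.999998%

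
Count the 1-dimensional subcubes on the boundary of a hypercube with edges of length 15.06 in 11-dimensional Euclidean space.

Number of 1-faces = C(11,1) · 2^(11-1) = 11 · 1024 = 11264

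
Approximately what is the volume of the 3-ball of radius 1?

Volume = π^{3/2}·(1)^3/Γ(5/2) = 4·π/3 ≈ 4.18879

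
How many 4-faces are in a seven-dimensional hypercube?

Choose 4 of 7 axes to span the face (C(7,4) = 35 ways), then fix each of the remaining 3 coordinates at one of its two extreme values (2^3 = 8 ways): 35·8 = 280.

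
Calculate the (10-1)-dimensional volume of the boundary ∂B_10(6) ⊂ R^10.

S = n·V_n(r)/r = 10·V_10(6)/6 (volume-to-surface relation), giving 839808·π^5 ≈ 2.56998e+08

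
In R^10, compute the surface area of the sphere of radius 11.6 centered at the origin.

|∂B_10(11.6)| ≈ 9.69818e+10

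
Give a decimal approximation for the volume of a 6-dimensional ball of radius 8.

V = 131072·π^3/3 ≈ 1.35468e+06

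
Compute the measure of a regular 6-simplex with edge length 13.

V = (13^6 / 6!) · √((6+1) / 2^6) ≈ 2217.11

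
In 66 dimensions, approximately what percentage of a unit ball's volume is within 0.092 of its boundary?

1 - (1-0.092)^66 ≈ 0.998287 ≈ 99.83%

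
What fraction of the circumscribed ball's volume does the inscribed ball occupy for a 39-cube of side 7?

V_in / V_out = (r_in/r_out)^39 = (1/√39)^39 = 39^(-39/2) ≈ 9.42411e-32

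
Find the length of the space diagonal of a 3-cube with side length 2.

d = √(2² + 2² + ... + 2²) [3 terms] = √(3·2²) = 2√3 ≈ 3.4641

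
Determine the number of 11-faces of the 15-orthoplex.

Number of 11-faces = 2^(11+1) · C(15,11+1) = 4096 · 455 = 1863680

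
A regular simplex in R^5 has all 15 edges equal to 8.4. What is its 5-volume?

Volume = 8.4^5 · √(6/2^5) / 5! ≈ 150.909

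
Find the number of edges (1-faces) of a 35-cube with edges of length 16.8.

Choose 1 of 35 axes to span the face (C(35,1) = 35 ways), then fix each of the remaining 34 coordinates at one of its two extreme values (2^34 = 17179869184 ways): 35·17179869184 = 601295421440.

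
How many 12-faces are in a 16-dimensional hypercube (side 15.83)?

f_12(16-cube) = (16 choose 12) · 2^4 = 29120.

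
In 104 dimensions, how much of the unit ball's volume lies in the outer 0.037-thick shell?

Shell fraction = 1 - (1-0.037)^104 ≈ 0.980179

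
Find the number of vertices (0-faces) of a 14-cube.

An n-cube has C(n,k)·2^(n-k) k-faces. Here C(14,0)·2^14 = 1·16384 = 16384.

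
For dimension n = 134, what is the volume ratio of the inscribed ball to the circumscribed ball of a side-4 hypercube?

Volume scales as r^n, and r_in/r_out = 1/√134, giving (1/√134)^134 ≈ 3.04774e-143.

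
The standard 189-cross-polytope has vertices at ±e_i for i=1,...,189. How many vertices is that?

Number of vertices = 2n = 378.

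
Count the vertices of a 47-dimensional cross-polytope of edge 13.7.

The 47-dimensional cross-polytope has 2n = 2·47 = 94 vertices.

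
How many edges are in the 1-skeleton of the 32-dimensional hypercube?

Each of the 2^32 = 4294967296 vertices has degree 32; total edges = 32·2^32/2 = 68719476736.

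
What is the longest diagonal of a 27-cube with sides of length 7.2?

||(7.2,7.2,...,7.2)|| = √(27)·7.2 ≈ 37.4123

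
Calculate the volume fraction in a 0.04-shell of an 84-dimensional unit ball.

1 - (1-0.04)^84 ≈ 0.967582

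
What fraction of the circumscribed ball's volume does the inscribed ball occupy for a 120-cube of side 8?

The radii are 8/2 and 8√120/2, so the volume ratio is (1/√120)^120 = 120^{-120/2} ≈ 1.7747e-125.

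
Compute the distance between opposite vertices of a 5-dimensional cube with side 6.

d = √(6² + 6² + ... + 6²) [5 terms] = √(5·6²) = 6√5 ≈ 13.4164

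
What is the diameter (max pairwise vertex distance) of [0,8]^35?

The space diagonal of an n-cube of side s is s√n. Here 8·√35 ≈ 47.3286.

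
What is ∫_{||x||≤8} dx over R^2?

Volume = π^{2/2}·(8)^2/Γ(2) = 64·π ≈ 201.062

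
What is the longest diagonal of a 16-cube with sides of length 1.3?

The space diagonal of an n-cube of side s is s√n. Here 1.3·√16 = 5.2.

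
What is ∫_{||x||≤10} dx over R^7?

Volume = π^{7/2}·(10)^7/Γ(9/2) = 32000000·π^3/21 ≈ 4.72477e+07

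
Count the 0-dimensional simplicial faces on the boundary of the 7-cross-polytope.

An n-cross-polytope has 2^(k+1)·C(n,k+1) k-faces. Here 2^1·C(7,1) = 2·7 = 14.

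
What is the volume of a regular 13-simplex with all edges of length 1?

V_13 = √(14) · 1^13 / (13! · 2^(13/2)) ≈ 6.63879e-12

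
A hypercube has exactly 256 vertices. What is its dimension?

n = log_2(256) = 8.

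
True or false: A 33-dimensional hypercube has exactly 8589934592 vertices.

True. The 33-cube has 2^33 = 8589934592 vertices.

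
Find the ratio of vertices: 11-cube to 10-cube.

The 11-cube has 2^11 = 2048 vertices. The 10-cube has 2^10 = 1024 vertices. Ratio: 2048/1024 = 2.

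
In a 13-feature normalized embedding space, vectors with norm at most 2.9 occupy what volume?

Volume = π^{13/2}·(2.9)^13/Γ(15/2) ≈ 934362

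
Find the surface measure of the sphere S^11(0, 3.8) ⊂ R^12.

S = n·V_n(r)/r = 12·V_12(3.8)/3.8 (volume-to-surface relation), giving 3.82268e+07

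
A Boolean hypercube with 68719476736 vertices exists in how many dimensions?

n = log_2(68719476736) = 36.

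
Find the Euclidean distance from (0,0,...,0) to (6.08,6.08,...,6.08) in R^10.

||(6.08,6.08,...,6.08)|| = √(10)·6.08 ≈ 19.2266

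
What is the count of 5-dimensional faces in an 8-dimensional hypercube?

f_5(8-cube) = (8 choose 5) · 2^3 = 448.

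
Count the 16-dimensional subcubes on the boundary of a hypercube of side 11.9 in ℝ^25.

Choose 16 of 25 axes to span the face (C(25,16) = 2042975 ways), then fix each of the remaining 9 coordinates at one of its two extreme values (2^9 = 512 ways): 2042975·512 = 1046003200.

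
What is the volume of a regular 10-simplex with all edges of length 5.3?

For a regular n-simplex with edge a, V = (a^n / n!)·√((n+1)/2^n). With a=5.3, n=10: V ≈ 0.499508.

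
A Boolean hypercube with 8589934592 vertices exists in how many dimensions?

The n-cube has 2^n vertices, and 8589934592 = 2^33, so n = 33.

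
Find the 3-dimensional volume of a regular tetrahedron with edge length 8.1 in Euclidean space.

Volume = (√2/12) · 8.1³ = 62.6309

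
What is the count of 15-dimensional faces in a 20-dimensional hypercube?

An n-cube has C(n,k)·2^(n-k) k-faces. Here C(20,15)·2^5 = 15504·32 = 496128.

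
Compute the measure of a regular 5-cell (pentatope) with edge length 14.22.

For a regular n-simplex with edge a, V = (a^n / n!)·√((n+1)/2^n). With a=14.22, n=4: V ≈ 952.384.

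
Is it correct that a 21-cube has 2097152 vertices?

True. The 21-cube has 2^21 = 2097152 vertices.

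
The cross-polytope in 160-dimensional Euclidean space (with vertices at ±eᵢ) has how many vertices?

An n-cross-polytope has 2n vertices; here n = 160, giving 320.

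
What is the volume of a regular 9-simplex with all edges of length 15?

V = (15^9 / 9!) · √((9+1) / 2^9) ≈ 14805.5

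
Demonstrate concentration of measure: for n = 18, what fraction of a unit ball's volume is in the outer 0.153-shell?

1 - (1-0.153)^18 ≈ 0.949661 ≈ 94.97%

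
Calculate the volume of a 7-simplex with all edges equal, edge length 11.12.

Volume = 11.12^7 · √(8/2^7) / 7! ≈ 1042.9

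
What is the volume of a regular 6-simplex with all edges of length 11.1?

For a regular n-simplex with edge a, V = (a^n / n!)·√((n+1)/2^n). With a=11.1, n=6: V ≈ 859.141.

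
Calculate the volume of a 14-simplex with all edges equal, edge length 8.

For a regular n-simplex with edge a, V = (a^n / n!)·√((n+1)/2^n). With a=8, n=14: V ≈ 1.52647.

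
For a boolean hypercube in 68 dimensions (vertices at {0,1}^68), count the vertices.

An n-cube has 2^n vertices; for n = 68 that is 2^68 = 295147905179352825856.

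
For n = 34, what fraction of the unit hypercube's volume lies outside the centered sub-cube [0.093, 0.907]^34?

The inner cube has side 1-2·0.093 = 0.814 and volume (0.814)^34 ≈ 0.0009146, so the shell holds 0.999085 of the volume.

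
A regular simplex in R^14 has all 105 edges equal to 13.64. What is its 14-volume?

For a regular n-simplex with edge a, V = (a^n / n!)·√((n+1)/2^n). With a=13.64, n=14: V ≈ 2678.11.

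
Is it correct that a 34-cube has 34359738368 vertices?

False. The 34-cube has 2^34 = 17179869184 vertices.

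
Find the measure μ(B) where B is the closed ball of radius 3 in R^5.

V = 648·π^2/5 ≈ 1279.1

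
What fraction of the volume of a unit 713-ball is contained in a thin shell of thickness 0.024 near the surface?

V(inner)/V(outer) = ((1-0.024)/1)^713 ≈ 3.004e-08, so the shell fraction is 0.99999997.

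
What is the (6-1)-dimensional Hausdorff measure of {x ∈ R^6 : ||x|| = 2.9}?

S = n·V_n(r)/r = 6·V_6(2.9)/2.9 (volume-to-surface relation), giving 6359.74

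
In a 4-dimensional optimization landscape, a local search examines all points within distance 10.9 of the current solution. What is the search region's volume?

Volume = π^{4/2}·(10.9)^4/Γ(3) ≈ 69658.8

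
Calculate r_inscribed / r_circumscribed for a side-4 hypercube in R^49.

Ratio = (s/2)/(s√49/2) = 49^(-1/2) ≈ 0.142857.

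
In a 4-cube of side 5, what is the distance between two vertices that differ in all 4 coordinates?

Diagonal = √4 · 5 = 10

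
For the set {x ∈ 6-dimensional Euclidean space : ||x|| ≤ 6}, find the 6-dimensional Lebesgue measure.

V_6(6) = π^(6/2) · (6)^6 / Γ(6/2 + 1) = 7776·π^3 ≈ 241105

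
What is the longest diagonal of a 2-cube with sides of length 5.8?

d = √(5.8² + 5.8² + ... + 5.8²) [2 terms] = √(2·5.8²) = 5.8√2 ≈ 8.20244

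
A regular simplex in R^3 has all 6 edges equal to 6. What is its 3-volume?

Volume = (√2/12) · 6³ = 25.4558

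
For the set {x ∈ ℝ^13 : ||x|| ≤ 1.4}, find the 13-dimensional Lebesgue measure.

Volume = π^{13/2}·(1.4)^13/Γ(15/2) ≈ 72.2779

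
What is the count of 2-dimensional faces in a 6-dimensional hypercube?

f_2(6-cube) = (6 choose 2) · 2^4 = 240.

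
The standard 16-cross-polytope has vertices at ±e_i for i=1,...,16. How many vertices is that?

Number of vertices = 2n = 32.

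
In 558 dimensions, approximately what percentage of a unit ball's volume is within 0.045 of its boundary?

1 - (1-0.045)^558 ≈ 1 - 6.948e-12 ≈ (100 - 6.95e-10)%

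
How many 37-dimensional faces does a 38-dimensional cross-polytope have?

f_37(38-orthoplex) = 2^38 · (38 choose 38) = 274877906944.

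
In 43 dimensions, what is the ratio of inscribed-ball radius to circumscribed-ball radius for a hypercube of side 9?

r_in / r_out = (9/2) / (9√43/2) = 1/√43 ≈ 0.152499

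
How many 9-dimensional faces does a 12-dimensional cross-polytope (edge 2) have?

An n-cross-polytope has 2^(k+1)·C(n,k+1) k-faces. Here 2^10·C(12,10) = 1024·66 = 67584.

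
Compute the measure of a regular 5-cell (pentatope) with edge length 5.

For a regular n-simplex with edge a, V = (a^n / n!)·√((n+1)/2^n). With a=5, n=4: V ≈ 14.5577.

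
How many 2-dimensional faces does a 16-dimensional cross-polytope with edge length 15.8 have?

Number of 2-faces = 2^(2+1) · C(16,2+1) = 8 · 560 = 4480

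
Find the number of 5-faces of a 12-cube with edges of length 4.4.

Number of 5-faces = C(12,5) · 2^(12-5) = 792 · 128 = 101376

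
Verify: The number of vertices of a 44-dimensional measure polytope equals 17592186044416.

True. The 44-cube has 2^44 = 17592186044416 vertices.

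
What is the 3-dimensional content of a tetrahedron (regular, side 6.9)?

Volume = (√2/12) · 6.9³ = 38.7152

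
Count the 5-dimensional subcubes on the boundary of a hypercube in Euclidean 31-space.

Number of 5-faces = C(31,5) · 2^(31-5) = 169911 · 67108864 = 11402534191104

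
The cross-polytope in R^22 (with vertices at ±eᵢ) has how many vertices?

The 22-dimensional cross-polytope has 2n = 2·22 = 44 vertices.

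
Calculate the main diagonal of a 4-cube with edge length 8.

d = √(8² + 8² + ... + 8²) [4 terms] = √(4·8²) = 8√4 = 16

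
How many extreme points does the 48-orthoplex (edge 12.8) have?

The vertices are ±e_1, ..., ±e_48, so there are 2·48 = 96.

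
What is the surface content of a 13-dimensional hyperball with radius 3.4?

S = n·V_n(r)/r = 13·V_13(3.4)/3.4 (volume-to-surface relation), giving 2.82509e+07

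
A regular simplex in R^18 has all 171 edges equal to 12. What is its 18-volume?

For a regular n-simplex with edge a, V = (a^n / n!)·√((n+1)/2^n). With a=12, n=18: V ≈ 35.402.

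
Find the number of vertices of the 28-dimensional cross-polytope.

The vertices are ±e_1, ..., ±e_28, so there are 2·28 = 56.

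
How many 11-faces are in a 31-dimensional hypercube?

Choose 11 of 31 axes to span the face (C(31,11) = 84672315 ways), then fix each of the remaining 20 coordinates at one of its two extreme values (2^20 = 1048576 ways): 84672315·1048576 = 88785357373440.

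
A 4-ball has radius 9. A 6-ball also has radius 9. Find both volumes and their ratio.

V_4(9) ≈ 32377.2. V_6(9) ≈ 2.74633e+06. Ratio V_4/V_6 ≈ 0.01179.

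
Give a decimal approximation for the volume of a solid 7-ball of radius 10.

The n-ball volume is π^(n/2)·r^n/Γ(n/2+1). With n=7, r=10: V = 32000000·π^3/21 ≈ 4.72477e+07.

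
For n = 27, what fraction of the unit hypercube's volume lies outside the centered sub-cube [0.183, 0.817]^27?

1 - (1 - 2·0.183)^27 = 1 - 0.634^27 ≈ 0.9999954667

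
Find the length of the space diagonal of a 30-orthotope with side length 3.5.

d = √(3.5² + 3.5² + ... + 3.5²) [30 terms] = √(30·3.5²) = 3.5√30 ≈ 19.1703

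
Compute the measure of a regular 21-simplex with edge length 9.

For a regular n-simplex with edge a, V = (a^n / n!)·√((n+1)/2^n). With a=9, n=21: V ≈ 0.00693658.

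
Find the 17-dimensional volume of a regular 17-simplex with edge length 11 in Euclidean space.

For a regular n-simplex with edge a, V = (a^n / n!)·√((n+1)/2^n). With a=11, n=17: V ≈ 16.6528.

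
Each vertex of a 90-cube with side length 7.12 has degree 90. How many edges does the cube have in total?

An n-cube has n·2^(n-1) edges. With n = 90: 90·618970019642690137449562112 = 55707301767842112370460590080.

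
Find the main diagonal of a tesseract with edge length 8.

d = √(8² + 8² + ... + 8²) [4 terms] = √(4·8²) = 8√4 = 16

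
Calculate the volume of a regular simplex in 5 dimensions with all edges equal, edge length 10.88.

For a regular n-simplex with edge a, V = (a^n / n!)·√((n+1)/2^n). With a=10.88, n=5: V ≈ 550.128.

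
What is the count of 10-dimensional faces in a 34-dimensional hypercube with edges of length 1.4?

f_10(34-cube) = (34 choose 10) · 2^24 = 2199965128458240.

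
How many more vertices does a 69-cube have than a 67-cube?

The 69-cube has 2^69 = 590295810358705651712 vertices. The 67-cube has 2^67 = 147573952589676412928 vertices. Difference: 590295810358705651712 - 147573952589676412928 = 442721857769029238784.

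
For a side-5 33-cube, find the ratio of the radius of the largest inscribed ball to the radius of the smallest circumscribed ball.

r_in = 5/2 (half the side); r_out = 5√33/2 (half the diagonal). Ratio = 1/√33 ≈ 0.174078.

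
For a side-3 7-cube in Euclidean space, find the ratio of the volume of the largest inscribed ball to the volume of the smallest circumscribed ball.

V_in / V_out = (r_in/r_out)^7 = (1/√7)^7 = 7^(-7/2) ≈ 0.00110194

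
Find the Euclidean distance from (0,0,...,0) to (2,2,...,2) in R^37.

Diagonal = √37 · 2 ≈ 12.1655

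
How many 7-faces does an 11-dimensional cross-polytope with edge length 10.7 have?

An n-cross-polytope has 2^(k+1)·C(n,k+1) k-faces. Here 2^8·C(11,8) = 256·165 = 42240.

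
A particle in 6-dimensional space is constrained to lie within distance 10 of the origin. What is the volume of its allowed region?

V_6(10) = π^(6/2) · (10)^6 / Γ(6/2 + 1) = 500000·π^3/3 ≈ 5.16771e+06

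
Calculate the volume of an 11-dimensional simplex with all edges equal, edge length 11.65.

V_11 = √(12) · 11.65^11 / (11! · 2^(11/2)) ≈ 1028.86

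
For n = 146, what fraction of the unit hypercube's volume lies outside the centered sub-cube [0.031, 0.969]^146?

1 - (1 - 2·0.031)^146 = 1 - 0.938^146 ≈ 0.999913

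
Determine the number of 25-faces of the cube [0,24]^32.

An n-cube has C(n,k)·2^(n-k) k-faces. Here C(32,25)·2^7 = 3365856·128 = 430829568.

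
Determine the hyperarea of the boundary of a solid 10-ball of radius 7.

|∂B_10(7)| = 40353607·π^5/12 ≈ 1.02908e+09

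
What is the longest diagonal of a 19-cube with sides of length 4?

The space diagonal of an n-cube of side s is s√n. Here 4·√19 ≈ 17.4356.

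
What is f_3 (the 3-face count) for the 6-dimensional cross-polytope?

An n-cross-polytope has 2^(k+1)·C(n,k+1) k-faces. Here 2^4·C(6,4) = 16·15 = 240.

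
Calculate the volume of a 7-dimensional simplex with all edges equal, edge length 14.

Volume = 14^7 · √(8/2^7) / 7! ≈ 5228.84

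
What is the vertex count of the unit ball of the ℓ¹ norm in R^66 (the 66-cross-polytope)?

Number of vertices = 2n = 132.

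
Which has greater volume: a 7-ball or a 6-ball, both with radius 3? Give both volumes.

V_7(3) ≈ 10333.1. V_6(3) ≈ 3767.26. The 7-ball is larger.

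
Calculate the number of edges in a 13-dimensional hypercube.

The 13-cube has n·2^(n-1) = 13·2^12 = 13·4096 = 53248 edges.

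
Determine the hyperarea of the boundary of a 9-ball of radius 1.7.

The surface area of an n-ball is 2π^(n/2) r^(n-1) / Γ(n/2). For n=9, r=1.7: 2070.86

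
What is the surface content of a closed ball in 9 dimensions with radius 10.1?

The surface area of an n-ball is 2π^(n/2) r^(n-1) / Γ(n/2). For n=9, r=10.1: 3.21463e+09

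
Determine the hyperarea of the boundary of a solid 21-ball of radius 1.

S_21(1) = 2·π^(21/2)·(1)^20 / Γ(21/2) = 2048·π^10/654729075 ≈ 0.292932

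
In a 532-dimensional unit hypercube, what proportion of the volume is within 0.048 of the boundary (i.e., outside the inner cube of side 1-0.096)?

The inner cube has side 1-2·0.048 = 0.904 and volume (0.904)^532 ≈ 4.804e-24, so the shell holds 1 - 4.804e-24 of the volume.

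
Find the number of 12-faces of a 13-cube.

Choose 12 of 13 axes to span the face (C(13,12) = 13 ways), then fix each of the remaining 1 coordinate at one of its two extreme values (2^1 = 2 ways): 13·2 = 26.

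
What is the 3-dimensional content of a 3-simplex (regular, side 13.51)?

Volume = (√2/12) · 13.51³ = 290.603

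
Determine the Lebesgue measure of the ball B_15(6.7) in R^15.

Volume = π^{15/2}·(6.7)^15/Γ(17/2) ≈ 9.38754e+11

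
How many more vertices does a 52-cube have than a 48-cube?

The 52-cube has 2^52 = 4503599627370496 vertices. The 48-cube has 2^48 = 281474976710656 vertices. Difference: 4503599627370496 - 281474976710656 = 4222124650659840.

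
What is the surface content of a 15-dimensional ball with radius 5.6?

The surface area of an n-ball is 2π^(n/2) r^(n-1) / Γ(n/2). For n=15, r=5.6: 1.70669e+11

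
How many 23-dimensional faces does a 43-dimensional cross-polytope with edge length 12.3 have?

Each 23-face is the convex hull of 24 vertices, one chosen as ±e_i from each of 24 distinct axes: 2^24·C(43,24) = 13429698891192729600.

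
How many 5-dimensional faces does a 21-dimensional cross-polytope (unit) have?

Each 5-face is the convex hull of 6 vertices, one chosen as ±e_i from each of 6 distinct axes: 2^6·C(21,6) = 3472896.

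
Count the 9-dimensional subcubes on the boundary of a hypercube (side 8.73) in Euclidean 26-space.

An n-cube has C(n,k)·2^(n-k) k-faces. Here C(26,9)·2^17 = 3124550·131072 = 409541017600.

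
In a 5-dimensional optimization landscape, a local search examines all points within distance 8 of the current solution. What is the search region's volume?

The n-ball volume is π^(n/2)·r^n/Γ(n/2+1). With n=5, r=8: V = 262144·π^2/15 ≈ 172484.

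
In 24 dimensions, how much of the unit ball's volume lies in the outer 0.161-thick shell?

1 - (1-0.161)^24 ≈ 0.985199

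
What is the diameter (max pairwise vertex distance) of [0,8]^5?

The space diagonal of an n-cube of side s is s√n. Here 8·√5 ≈ 17.8885.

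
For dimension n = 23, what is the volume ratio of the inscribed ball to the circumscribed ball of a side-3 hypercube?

The radii are 3/2 and 3√23/2, so the volume ratio is (1/√23)^23 = 23^{-23/2} ≈ 2.18842e-16.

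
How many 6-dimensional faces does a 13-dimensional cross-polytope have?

Number of 6-faces = 2^(6+1) · C(13,6+1) = 128 · 1716 = 219648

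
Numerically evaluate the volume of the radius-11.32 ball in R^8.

Volume = π^{8/2}·(11.32)^8/Γ(5) ≈ 1.09436e+09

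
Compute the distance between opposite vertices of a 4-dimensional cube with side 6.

Diagonal = √4 · 6 = 12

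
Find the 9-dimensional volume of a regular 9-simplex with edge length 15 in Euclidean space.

For a regular n-simplex with edge a, V = (a^n / n!)·√((n+1)/2^n). With a=15, n=9: V ≈ 14805.5.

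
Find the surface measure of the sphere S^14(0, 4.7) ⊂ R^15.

|∂B_15(4.7)| ≈ 1.46856e+10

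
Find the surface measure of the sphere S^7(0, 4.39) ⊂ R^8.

S_8(4.39) = 2·π^(8/2)·(4.39)^7 / Γ(8/2) ≈ 1.0203e+06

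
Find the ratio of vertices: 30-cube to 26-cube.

The 30-cube has 2^30 = 1073741824 vertices. The 26-cube has 2^26 = 67108864 vertices. Ratio: 1073741824/67108864 = 16.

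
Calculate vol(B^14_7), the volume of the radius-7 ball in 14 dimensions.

V = 96889010407·π^7/720 ≈ 4.06435e+11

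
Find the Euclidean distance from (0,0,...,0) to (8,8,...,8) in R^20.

d = √(8² + 8² + ... + 8²) [20 terms] = √(20·8²) = 8√20 ≈ 35.7771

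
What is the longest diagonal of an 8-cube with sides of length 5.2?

Diagonal = √8 · 5.2 ≈ 14.7078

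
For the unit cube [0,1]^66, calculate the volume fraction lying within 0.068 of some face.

Shell fraction = 1 - (1-0.136)^66 ≈ 0.999935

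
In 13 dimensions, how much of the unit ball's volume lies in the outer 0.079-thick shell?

1 - (1-0.079)^13 ≈ 0.656936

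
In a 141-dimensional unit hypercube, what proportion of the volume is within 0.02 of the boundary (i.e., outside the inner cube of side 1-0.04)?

The inner cube has side 1-2·0.02 = 0.96 and volume (0.96)^141 ≈ 0.003164, so the shell holds 0.996836 of the volume.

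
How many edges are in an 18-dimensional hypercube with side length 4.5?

An n-cube has C(n,k)·2^(n-k) k-faces. Here C(18,1)·2^17 = 18·131072 = 2359296.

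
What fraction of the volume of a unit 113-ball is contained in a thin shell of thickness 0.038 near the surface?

Shell fraction = 1 - (1-0.038)^113 ≈ 0.987446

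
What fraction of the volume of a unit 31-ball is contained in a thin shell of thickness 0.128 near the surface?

Shell fraction = 1 - (1-0.128)^31 ≈ 0.985678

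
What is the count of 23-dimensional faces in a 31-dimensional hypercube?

An n-cube has C(n,k)·2^(n-k) k-faces. Here C(31,23)·2^8 = 7888725·256 = 2019513600.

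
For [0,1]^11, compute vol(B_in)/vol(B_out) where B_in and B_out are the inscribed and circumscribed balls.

Volume scales as r^n, and r_in/r_out = 1/√11, giving (1/√11)^11 ≈ 1.87215e-06.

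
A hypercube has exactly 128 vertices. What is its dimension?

The n-cube has 2^n vertices, and 128 = 2^7, so n = 7.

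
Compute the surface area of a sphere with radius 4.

The surface area of an n-ball is 2π^(n/2) r^(n-1) / Γ(n/2). For n=3, r=4: 4πr² = 4π·(4)² ≈ 201.062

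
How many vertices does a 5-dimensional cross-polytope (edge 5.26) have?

Number of vertices = 2n = 10.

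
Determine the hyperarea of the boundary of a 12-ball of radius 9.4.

S_12(9.4) = 2·π^(12/2)·(9.4)^11 / Γ(12/2) ≈ 8.11249e+11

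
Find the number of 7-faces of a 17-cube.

Choose 7 of 17 axes to span the face (C(17,7) = 19448 ways), then fix each of the remaining 10 coordinates at one of its two extreme values (2^10 = 1024 ways): 19448·1024 = 19914752.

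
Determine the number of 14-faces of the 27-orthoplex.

Number of 14-faces = 2^(14+1) · C(27,14+1) = 32768 · 17383860 = 569634324480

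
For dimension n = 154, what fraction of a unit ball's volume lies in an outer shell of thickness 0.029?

1 - (1-0.029)^154 ≈ 0.989241 ≈ 98.92%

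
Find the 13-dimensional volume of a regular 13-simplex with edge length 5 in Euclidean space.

For a regular n-simplex with edge a, V = (a^n / n!)·√((n+1)/2^n). With a=5, n=13: V ≈ 0.00810399.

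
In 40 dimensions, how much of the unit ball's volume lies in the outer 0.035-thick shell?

1 - (1-0.035)^40 ≈ 0.759512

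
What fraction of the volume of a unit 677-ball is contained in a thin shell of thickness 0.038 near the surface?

Shell fraction = 1 - (1-0.038)^677 ≈ 1 - 4.069e-12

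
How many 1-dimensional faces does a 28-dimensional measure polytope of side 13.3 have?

Choose 1 of 28 axes to span the face (C(28,1) = 28 ways), then fix each of the remaining 27 coordinates at one of its two extreme values (2^27 = 134217728 ways): 28·134217728 = 3758096384.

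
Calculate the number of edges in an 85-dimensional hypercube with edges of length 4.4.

Number of 1-faces = C(85,1)·2^(85-1) = 85·19342813113834066795298816 = 1644139114675895677600399360.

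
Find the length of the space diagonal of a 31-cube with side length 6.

Diagonal = √31 · 6 ≈ 33.4066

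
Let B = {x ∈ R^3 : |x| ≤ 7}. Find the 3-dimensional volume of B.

The n-ball volume is π^(n/2)·r^n/Γ(n/2+1). With n=3, r=7: V = 1372·π/3 ≈ 1436.76.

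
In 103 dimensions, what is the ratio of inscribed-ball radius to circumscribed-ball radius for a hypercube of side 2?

Ratio = (s/2)/(s√103/2) = 103^(-1/2) ≈ 0.0985329.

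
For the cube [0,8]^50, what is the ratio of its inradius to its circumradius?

r_in = 8/2 (half the side); r_out = 8√50/2 (half the diagonal). Ratio = 1/√50 ≈ 0.141421.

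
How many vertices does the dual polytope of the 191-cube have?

Number of vertices = 2n = 382.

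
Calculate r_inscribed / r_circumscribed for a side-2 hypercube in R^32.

r_in = 2/2 (half the side); r_out = 2√32/2 (half the diagonal). Ratio = 1/√32 ≈ 0.176777.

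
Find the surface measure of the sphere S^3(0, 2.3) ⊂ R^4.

|∂B_4(2.3)| ≈ 240.167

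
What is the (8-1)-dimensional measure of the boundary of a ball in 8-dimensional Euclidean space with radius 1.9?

S_8(1.9) = 2·π^(8/2)·(1.9)^7 / Γ(8/2) ≈ 2902.37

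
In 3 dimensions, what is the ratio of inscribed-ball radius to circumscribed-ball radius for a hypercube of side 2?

Ratio = (s/2)/(s√3/2) = 3^(-1/2) ≈ 0.57735.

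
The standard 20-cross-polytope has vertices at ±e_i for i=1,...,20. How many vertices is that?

The 20-dimensional cross-polytope has 2n = 2·20 = 40 vertices.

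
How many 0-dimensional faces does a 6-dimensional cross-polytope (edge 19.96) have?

Number of 0-faces = 2^(0+1) · C(6,0+1) = 2 · 6 = 12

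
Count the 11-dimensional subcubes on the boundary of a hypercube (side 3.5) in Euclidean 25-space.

f_11(25-cube) = (25 choose 11) · 2^14 = 73030041600.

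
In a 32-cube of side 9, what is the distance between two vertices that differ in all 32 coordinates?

The space diagonal of an n-cube of side s is s√n. Here 9·√32 ≈ 50.9117.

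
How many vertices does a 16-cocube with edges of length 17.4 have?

Number of 0-faces = 2^(0+1) · C(16,0+1) = 2 · 16 = 32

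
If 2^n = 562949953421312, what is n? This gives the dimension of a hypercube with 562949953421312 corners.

2^n = 562949953421312 ⇒ n = log_2(562949953421312) = 49.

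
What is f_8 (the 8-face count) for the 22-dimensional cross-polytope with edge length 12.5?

Number of 8-faces = 2^(8+1) · C(22,8+1) = 512 · 497420 = 254679040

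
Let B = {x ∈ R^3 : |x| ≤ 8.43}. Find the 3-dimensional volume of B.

V_3(8.43) = π^(3/2) · (8.43)^3 / Γ(3/2 + 1) ≈ 2509.41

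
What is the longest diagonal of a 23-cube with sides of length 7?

d = √(7² + 7² + ... + 7²) [23 terms] = √(23·7²) = 7√23 ≈ 33.5708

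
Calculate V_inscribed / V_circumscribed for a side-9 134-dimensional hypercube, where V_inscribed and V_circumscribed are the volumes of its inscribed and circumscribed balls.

V_in/V_out = n^(-n/2) = 134^(-134/2) ≈ 3.04774e-143.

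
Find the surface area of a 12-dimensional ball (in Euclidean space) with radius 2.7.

The surface area of an n-ball is 2π^(n/2) r^(n-1) / Γ(n/2). For n=12, r=2.7: 890737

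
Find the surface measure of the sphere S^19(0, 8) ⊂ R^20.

The surface area of an n-ball is 2π^(n/2) r^(n-1) / Γ(n/2). For n=20, r=8: 2251799813685248·π^10/2835 ≈ 7.43833e+16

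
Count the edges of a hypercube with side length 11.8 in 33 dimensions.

Number of 1-faces = C(33,1)·2^(33-1) = 33·4294967296 = 141733920768.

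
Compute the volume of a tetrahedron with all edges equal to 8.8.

Volume = (√2/12) · 8.8³ = 80.3122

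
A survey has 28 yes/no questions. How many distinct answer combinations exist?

The 28-cube has 2^28 = 268435456 vertices.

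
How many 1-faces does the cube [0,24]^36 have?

An n-cube has n·2^(n-1) edges. With n = 36: 36·34359738368 = 1236950581248.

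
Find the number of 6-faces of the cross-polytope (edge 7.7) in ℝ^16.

Each 6-face is the convex hull of 7 vertices, one chosen as ±e_i from each of 7 distinct axes: 2^7·C(16,7) = 1464320.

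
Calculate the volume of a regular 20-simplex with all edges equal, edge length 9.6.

For a regular n-simplex with edge a, V = (a^n / n!)·√((n+1)/2^n). With a=9.6, n=20: V ≈ 0.0813036.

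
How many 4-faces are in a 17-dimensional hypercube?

An n-cube has C(n,k)·2^(n-k) k-faces. Here C(17,4)·2^13 = 2380·8192 = 19496960.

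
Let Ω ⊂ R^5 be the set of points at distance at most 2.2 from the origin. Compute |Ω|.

Volume = π^{5/2}·(2.2)^5/Γ(7/2) ≈ 271.276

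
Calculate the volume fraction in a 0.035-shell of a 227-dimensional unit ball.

Shell fraction = 1 - (1-0.035)^227 ≈ 0.999693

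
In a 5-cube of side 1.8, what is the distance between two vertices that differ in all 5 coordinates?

The space diagonal of an n-cube of side s is s√n. Here 1.8·√5 ≈ 4.02492.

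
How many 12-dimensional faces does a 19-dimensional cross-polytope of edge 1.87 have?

f_12(19-orthoplex) = 2^13 · (19 choose 13) = 222265344.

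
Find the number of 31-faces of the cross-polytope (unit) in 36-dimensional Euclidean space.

Number of 31-faces = 2^(31+1) · C(36,31+1) = 4294967296 · 58905 = 252995048570880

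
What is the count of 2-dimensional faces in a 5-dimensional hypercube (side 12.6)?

f_2(5-cube) = (5 choose 2) · 2^3 = 80.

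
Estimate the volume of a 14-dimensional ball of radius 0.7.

Volume = π^{14/2}·(0.7)^14/Γ(8) ≈ 0.00406435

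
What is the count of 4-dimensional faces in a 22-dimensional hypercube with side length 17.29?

Number of 4-faces = C(22,4) · 2^(22-4) = 7315 · 262144 = 1917583360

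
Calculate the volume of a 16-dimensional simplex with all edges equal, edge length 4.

For a regular n-simplex with edge a, V = (a^n / n!)·√((n+1)/2^n). With a=4, n=16: V ≈ 3.30617e-06.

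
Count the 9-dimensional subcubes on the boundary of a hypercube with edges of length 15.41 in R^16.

f_9(16-cube) = (16 choose 9) · 2^7 = 1464320.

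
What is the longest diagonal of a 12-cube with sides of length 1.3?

||(1.3,1.3,...,1.3)|| = √(12)·1.3 ≈ 4.50333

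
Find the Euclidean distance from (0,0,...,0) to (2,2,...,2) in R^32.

||(2,2,...,2)|| = √(32)·2 ≈ 11.3137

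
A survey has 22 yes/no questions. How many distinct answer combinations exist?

Number of vertices = 2^22 = 4194304.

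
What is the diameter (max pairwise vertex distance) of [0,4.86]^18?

The space diagonal of an n-cube of side s is s√n. Here 4.86·√18 ≈ 20.6192.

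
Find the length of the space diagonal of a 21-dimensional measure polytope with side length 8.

d = √(8² + 8² + ... + 8²) [21 terms] = √(21·8²) = 8√21 ≈ 36.6606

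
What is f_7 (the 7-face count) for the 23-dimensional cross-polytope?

An n-cross-polytope has 2^(k+1)·C(n,k+1) k-faces. Here 2^8·C(23,8) = 256·490314 = 125520384.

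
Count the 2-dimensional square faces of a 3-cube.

f_2(3-cube) = (3 choose 2) · 2^1 = 6.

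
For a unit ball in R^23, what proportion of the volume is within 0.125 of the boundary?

Shell fraction = 1 - (1-0.125)^23 ≈ 0.953636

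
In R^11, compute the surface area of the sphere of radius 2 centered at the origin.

S = n·V_n(r)/r = 11·V_11(2)/2 (volume-to-surface relation), giving 65536·π^5/945 ≈ 21222.5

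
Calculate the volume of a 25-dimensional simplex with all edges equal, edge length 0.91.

Volume = 0.91^25 · √(26/2^25) / 25! ≈ 5.37033e-30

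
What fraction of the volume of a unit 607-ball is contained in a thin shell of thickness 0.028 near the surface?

Shell fraction = 1 - (1-0.028)^607 ≈ 0.9999999674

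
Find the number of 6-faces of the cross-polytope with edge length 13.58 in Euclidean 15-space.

f_6(15-orthoplex) = 2^7 · (15 choose 7) = 823680.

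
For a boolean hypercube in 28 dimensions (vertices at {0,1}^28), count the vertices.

The 28-cube has 2^28 = 268435456 vertices.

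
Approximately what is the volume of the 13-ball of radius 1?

Volume = π^{13/2}·(1)^13/Γ(15/2) = 128·π^6/135135 ≈ 0.910629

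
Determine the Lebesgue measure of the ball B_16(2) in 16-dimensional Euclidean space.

The n-ball volume is π^(n/2)·r^n/Γ(n/2+1). With n=16, r=2: V = 512·π^8/315 ≈ 15422.6.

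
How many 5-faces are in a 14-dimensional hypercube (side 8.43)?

f_5(14-cube) = (14 choose 5) · 2^9 = 1025024.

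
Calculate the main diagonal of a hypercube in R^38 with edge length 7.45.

Diagonal = √38 · 7.45 ≈ 45.9249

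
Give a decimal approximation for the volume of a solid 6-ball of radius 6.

Volume = π^{6/2}·(6)^6/Γ(4) = 7776·π^3 ≈ 241105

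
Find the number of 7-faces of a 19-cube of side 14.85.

An n-cube has C(n,k)·2^(n-k) k-faces. Here C(19,7)·2^12 = 50388·4096 = 206389248.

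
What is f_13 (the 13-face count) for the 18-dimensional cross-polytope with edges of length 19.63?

Each 13-face is the convex hull of 14 vertices, one chosen as ±e_i from each of 14 distinct axes: 2^14·C(18,14) = 50135040.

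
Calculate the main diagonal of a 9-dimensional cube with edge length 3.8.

||(3.8,3.8,...,3.8)|| = √(9)·3.8 = 11.4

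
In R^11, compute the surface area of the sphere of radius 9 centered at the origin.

S = n·V_n(r)/r = 11·V_11(9)/9 (volume-to-surface relation), giving 8264970432·π^5/35 ≈ 7.22641e+10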